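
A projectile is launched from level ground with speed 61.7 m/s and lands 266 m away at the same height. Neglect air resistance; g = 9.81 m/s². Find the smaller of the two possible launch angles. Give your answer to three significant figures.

Level-ground range: R = v₀² sin(2θ)/g ⇒ sin 2θ = R g / v₀² = 266×9.81/61.7² = 0.6855.
2θ = arcsin(0.6855) = 43.27° or 180° − 43.27° = 136.73°.
So θ = 21.6° or θ = 68.4°.

21.6°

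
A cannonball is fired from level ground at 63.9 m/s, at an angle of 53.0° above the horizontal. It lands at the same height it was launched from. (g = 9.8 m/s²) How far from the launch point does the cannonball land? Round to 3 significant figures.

For level ground, R = v₀² sin(2θ) / g.
sin(2 × 53.0°) = sin 106.0° = 0.9613.
R = (63.9)² × 0.9613 / 9.8 = 401 m.

401 m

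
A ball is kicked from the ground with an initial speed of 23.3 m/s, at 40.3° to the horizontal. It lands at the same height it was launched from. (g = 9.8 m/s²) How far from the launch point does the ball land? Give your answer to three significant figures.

54.7 m

For level ground, R = v₀² sin(2θ) / g.
sin(2 × 40.3°) = sin 80.60° = 0.9866.
R = (23.3)² × 0.9866 / 9.8 = 54.7 m.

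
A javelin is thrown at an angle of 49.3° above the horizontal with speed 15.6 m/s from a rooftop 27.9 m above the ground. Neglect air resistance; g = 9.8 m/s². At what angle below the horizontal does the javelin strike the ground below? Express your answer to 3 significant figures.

v_x = 15.6 cos 49.3° = 10.17 m/s.
At impact |v_y| = √(v_y0² + 2 g h) = √(11.83² + 2×9.8×27.9) = 26.21 m/s.
Angle below horizontal = arctan(|v_y| / v_x) = arctan(26.21 / 10.17) = 68.8°.

68.8°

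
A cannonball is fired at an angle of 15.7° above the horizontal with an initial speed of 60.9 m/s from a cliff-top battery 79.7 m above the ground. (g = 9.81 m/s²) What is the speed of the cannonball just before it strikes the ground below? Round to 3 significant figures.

v_x = 60.9 cos 15.7° = 58.63 m/s is unchanged throughout.
For the vertical component, v_y² = v_y0² + 2 g h = (16.48)² + 2×9.81×79.7 = 1835, so |v_y| = 42.84 m/s.
Impact speed = √(v_x² + v_y²) = √(3437 + 1835) = 72.6 m/s.

72.6 m/s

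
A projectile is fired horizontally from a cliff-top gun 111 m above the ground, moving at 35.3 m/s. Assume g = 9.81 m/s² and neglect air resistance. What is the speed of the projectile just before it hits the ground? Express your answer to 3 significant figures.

Fall time: t = √(2 × 111 / 9.81) = 4.757 s.
At impact: v_x = 35.3 m/s (unchanged), v_y = g t = 9.81 × 4.757 = 46.67 m/s.
Speed = √(v_x² + v_y²) = √(1246 + 2178) = 58.5 m/s.

58.5 m/s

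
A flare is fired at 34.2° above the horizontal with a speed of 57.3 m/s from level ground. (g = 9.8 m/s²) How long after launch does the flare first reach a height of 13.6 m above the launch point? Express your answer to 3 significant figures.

0.454 s

v_y0 = 57.3 sin 34.2° = 32.21 m/s.
Set y = v_y0 t − ½ g t² = 13.6: 4.900 t² − 32.21 t + 13.6 = 0.
t = [32.21 ± √(1037 − 266.6)] / 9.8 = (32.21 ± 27.76) / 9.8, giving t = 0.454 s or t = 6.12 s.
The flare is on the way up at the first time, so t = 0.454 s.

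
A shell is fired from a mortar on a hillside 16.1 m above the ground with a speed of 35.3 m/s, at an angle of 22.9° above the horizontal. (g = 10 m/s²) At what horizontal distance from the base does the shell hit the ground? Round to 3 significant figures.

118 m

Components: v_x = 35.3 cos 22.9° = 32.52 m/s, v_y = 35.3 sin 22.9° = 13.74 m/s.
Vertical: 0 = 16.1 + 13.74 t − ½(10) t² ⇒ 5.000 t² − 13.74 t − 16.1 = 0.
t = [13.74 + √(188.8 + 322.0)] / 10.00 = 3.634 s.
Horizontal: R = v_x · t = 32.52 × 3.634 = 118 m.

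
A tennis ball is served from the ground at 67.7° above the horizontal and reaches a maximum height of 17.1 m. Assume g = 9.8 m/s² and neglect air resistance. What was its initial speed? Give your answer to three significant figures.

19.8 m/s

At maximum height v_y = 0, so (v₀ sin θ)² = 2 g H.
v₀ sin 67.7° = √(2 × 9.8 × 17.1) = 18.31 m/s.
v₀ = 18.31 / sin 67.7° = 18.31 / 0.9252 = 19.8 m/s.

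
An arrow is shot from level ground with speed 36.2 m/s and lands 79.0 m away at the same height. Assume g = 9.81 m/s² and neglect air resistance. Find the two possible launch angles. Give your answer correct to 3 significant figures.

18.1° and 71.9°

Level-ground range: R = v₀² sin(2θ)/g ⇒ sin 2θ = R g / v₀² = 79.0×9.81/36.2² = 0.5914.
2θ = arcsin(0.5914) = 36.26° or 180° − 36.26° = 143.74°.
So θ = 18.1° or θ = 71.9°.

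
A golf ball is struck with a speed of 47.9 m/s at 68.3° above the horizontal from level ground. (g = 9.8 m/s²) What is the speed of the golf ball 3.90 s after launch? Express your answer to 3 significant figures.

v_x = 47.9 cos 68.3° = 17.71 m/s (constant).
v_y(t) = 47.9 sin 68.3° − g t = 44.51 − 9.8 × 3.90 = 6.290 m/s.
Speed = √(v_x² + v_y²) = √(313.6 + 39.56) = 18.8 m/s.

18.8 m/s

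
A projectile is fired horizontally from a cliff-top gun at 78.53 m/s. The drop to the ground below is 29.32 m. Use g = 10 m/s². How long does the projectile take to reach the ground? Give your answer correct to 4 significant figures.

2.422 s

The horizontal speed doesn't affect the fall. With v_y0 = 0, h = ½ g t².
t = √(2 × 29.32 / 10) = √5.8640 = 2.422 s.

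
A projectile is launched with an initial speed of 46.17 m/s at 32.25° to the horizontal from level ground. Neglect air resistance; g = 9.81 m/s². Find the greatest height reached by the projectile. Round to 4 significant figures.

30.94 m

Vertical component of launch velocity: v_y = 46.17 sin 32.25° = 24.637 m/s.
At the highest point the vertical velocity is zero, so v_y² = 2 g h_max.
h_max = (24.637)² / (2 × 9.81) = 606.98 / 19.62 = 30.94 m.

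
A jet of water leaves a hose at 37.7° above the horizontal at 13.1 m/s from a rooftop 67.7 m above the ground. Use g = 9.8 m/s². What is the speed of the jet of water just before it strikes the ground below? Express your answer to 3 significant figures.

38.7 m/s

v_x = 13.1 cos 37.7° = 10.37 m/s is unchanged throughout.
For the vertical component, v_y² = v_y0² + 2 g h = (8.011)² + 2×9.8×67.7 = 1391, so |v_y| = 37.30 m/s.
Impact speed = √(v_x² + v_y²) = √(107.5 + 1391) = 38.7 m/s.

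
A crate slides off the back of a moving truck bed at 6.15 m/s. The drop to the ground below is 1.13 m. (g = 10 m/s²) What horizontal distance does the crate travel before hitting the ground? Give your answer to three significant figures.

Initial vertical velocity is zero, so the fall time comes from h = ½ g t²: t = √(2 × 1.13 / 10) = 0.4754 s.
Horizontal motion is uniform at 6.15 m/s, so x = 6.15 × 0.4754 = 2.92 m.

2.92 m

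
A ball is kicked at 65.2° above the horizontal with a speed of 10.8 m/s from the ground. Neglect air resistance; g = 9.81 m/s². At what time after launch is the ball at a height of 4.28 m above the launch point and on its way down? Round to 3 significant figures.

v_y0 = 10.8 sin 65.2° = 9.804 m/s.
Set y = v_y0 t − ½ g t² = 4.28: 4.905 t² − 9.804 t + 4.28 = 0.
t = [9.804 ± √(96.12 − 83.97)] / 9.81 = (9.804 ± 3.486) / 9.81, giving t = 0.644 s or t = 1.35 s.
On the way down corresponds to the larger root: t = 1.35 s.

1.35 s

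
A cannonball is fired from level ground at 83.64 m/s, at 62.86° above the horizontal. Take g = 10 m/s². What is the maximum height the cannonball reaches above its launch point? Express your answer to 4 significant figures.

Vertical component of launch velocity: v_y = 83.64 sin 62.86° = 74.431 m/s.
At the highest point the vertical velocity is zero, so v_y² = 2 g h_max.
h_max = (74.431)² / (2 × 10) = 5540.0 / 20.00 = 277.0 m.

277.0 m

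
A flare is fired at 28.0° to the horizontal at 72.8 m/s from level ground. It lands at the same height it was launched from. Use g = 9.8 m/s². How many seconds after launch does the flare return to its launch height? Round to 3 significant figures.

Vertical component: v_y = 72.8 sin 28.0° = 34.18 m/s.
For a projectile landing at launch height, time of flight is t = 2 v_y / g = 2 × 34.18 / 9.8 = 6.98 s.

6.98 s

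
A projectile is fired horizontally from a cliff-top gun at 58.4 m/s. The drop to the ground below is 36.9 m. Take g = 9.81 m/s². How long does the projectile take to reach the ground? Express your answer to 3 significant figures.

2.74 s

The horizontal speed doesn't affect the fall. With v_y0 = 0, h = ½ g t².
t = √(2 × 36.9 / 9.81) = √7.523 = 2.74 s.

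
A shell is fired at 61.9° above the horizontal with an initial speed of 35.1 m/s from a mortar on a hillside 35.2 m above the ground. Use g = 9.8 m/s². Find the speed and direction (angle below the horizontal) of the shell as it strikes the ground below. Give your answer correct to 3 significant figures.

v_x = 35.1 cos 61.9° = 16.53 m/s (constant).
|v_y| at impact = √((30.96)² + 2×9.8×35.2) = 40.60 m/s.
Speed = √(16.53² + 40.60²) = 43.8 m/s; angle = arctan(40.60/16.53) = 67.8° below horizontal.

43.8 m/s at 67.8° below the horizontal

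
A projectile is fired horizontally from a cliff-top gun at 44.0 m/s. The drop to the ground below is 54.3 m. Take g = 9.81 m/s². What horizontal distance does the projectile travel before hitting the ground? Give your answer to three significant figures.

Initial vertical velocity is zero, so the fall time comes from h = ½ g t²: t = √(2 × 54.3 / 9.81) = 3.327 s.
Horizontal motion is uniform at 44.0 m/s, so x = 44.0 × 3.327 = 146 m.

146 m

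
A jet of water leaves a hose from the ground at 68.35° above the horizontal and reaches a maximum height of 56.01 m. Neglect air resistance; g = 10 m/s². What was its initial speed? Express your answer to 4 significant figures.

36.01 m/s

At maximum height v_y = 0, so (v₀ sin θ)² = 2 g H.
v₀ sin 68.35° = √(2 × 10 × 56.01) = 33.469 m/s.
v₀ = 33.469 / sin 68.35° = 33.469 / 0.9295 = 36.01 m/s.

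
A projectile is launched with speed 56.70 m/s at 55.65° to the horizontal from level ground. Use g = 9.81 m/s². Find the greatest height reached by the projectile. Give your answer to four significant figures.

Vertical component of launch velocity: v_y = 56.70 sin 55.65° = 46.812 m/s.
At the highest point the vertical velocity is zero, so v_y² = 2 g h_max.
h_max = (46.812)² / (2 × 9.81) = 2191.4 / 19.62 = 111.7 m.

111.7 m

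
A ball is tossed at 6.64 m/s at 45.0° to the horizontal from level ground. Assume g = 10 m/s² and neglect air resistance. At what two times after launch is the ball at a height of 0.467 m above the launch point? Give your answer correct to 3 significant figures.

0.113 s and 0.826 s

v_y0 = 6.64 sin 45.0° = 4.695 m/s.
Set y = v_y0 t − ½ g t² = 0.467: 5.000 t² − 4.695 t + 0.467 = 0.
t = [4.695 ± √(22.04 − 9.340)] / 10 = (4.695 ± 3.564) / 10, giving t = 0.113 s or t = 0.826 s.
So the ball is at 0.467 m at t = 0.113 s (rising) and t = 0.826 s (falling).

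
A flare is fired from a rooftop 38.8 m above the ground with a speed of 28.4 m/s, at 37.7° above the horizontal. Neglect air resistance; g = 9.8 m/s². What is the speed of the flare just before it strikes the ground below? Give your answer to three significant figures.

39.6 m/s

v_x = 28.4 cos 37.7° = 22.47 m/s is unchanged throughout.
For the vertical component, v_y² = v_y0² + 2 g h = (17.37)² + 2×9.8×38.8 = 1062, so |v_y| = 32.59 m/s.
Impact speed = √(v_x² + v_y²) = √(504.9 + 1062) = 39.6 m/s.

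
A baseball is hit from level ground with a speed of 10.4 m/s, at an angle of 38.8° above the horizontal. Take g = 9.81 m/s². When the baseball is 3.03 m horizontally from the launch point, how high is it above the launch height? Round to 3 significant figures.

v_x = 10.4 cos 38.8° = 8.105 m/s, v_y0 = 10.4 sin 38.8° = 6.517 m/s.
Time to reach x = 3.03 m: t = x / v_x = 3.03 / 8.105 = 0.3738 s.
y = v_y0 t − ½ g t² = 6.517×0.3738 − 4.905×0.3738² = 1.75 m.

1.75 m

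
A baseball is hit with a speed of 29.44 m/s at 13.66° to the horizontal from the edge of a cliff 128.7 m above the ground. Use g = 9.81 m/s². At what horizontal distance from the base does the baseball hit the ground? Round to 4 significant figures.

168.2 m

Components: v_x = 29.44 cos 13.66° = 28.607 m/s, v_y = 29.44 sin 13.66° = 6.9525 m/s.
Vertical: 0 = 128.7 + 6.9525 t − ½(9.81) t² ⇒ 4.905 t² − 6.9525 t − 128.7 = 0.
t = [6.9525 + √(48.337 + 2525.1)] / 9.810 = 5.8799 s.
Horizontal: R = v_x · t = 28.607 × 5.8799 = 168.2 m.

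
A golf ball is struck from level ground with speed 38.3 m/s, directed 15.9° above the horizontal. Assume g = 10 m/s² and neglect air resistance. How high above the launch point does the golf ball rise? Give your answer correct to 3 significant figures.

5.50 m

Vertical component of launch velocity: v_y = 38.3 sin 15.9° = 10.49 m/s.
At the highest point the vertical velocity is zero, so v_y² = 2 g h_max.
h_max = (10.49)² / (2 × 10) = 110.0 / 20.00 = 5.50 m.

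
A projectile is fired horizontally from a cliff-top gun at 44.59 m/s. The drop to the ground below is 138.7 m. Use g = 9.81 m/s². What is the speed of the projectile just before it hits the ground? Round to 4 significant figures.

Fall time: t = √(2 × 138.7 / 9.81) = 5.3176 s.
At impact: v_x = 44.59 m/s (unchanged), v_y = g t = 9.81 × 5.3176 = 52.166 m/s.
Speed = √(v_x² + v_y²) = √(1988.3 + 2721.3) = 68.63 m/s.

68.63 m/s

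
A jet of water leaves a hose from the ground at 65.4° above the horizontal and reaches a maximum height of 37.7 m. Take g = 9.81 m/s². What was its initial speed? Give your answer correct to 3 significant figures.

29.9 m/s

At maximum height v_y = 0, so (v₀ sin θ)² = 2 g H.
v₀ sin 65.4° = √(2 × 9.81 × 37.7) = 27.20 m/s.
v₀ = 27.20 / sin 65.4° = 27.20 / 0.9092 = 29.9 m/s.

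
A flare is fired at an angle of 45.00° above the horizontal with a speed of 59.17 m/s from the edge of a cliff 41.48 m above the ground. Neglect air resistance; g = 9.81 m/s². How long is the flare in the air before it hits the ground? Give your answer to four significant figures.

Vertical component: v_y = 59.17 sin 45.00° = 41.840 m/s.
Taking up as positive with launch at y = 41.48 m, landing at y = 0: 0 = 41.48 + 41.840 t − ½(9.81) t².
Solving 4.905 t² − 41.840 t − 41.48 = 0 gives t = [41.840 + √(41.840² + 4·4.905·41.48)] / 9.810 = 9.427 s.

9.427 s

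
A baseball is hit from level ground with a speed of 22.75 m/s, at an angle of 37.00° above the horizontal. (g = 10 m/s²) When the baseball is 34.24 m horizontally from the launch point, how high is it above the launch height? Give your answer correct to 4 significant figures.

v_x = 22.75 cos 37.00° = 18.169 m/s, v_y0 = 22.75 sin 37.00° = 13.691 m/s.
Time to reach x = 34.24 m: t = x / v_x = 34.24 / 18.169 = 1.8845 s.
y = v_y0 t − ½ g t² = 13.691×1.8845 − 5.000×1.8845² = 8.044 m.

8.044 m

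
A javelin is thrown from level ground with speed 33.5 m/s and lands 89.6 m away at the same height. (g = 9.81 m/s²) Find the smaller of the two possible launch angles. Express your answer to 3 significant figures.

25.8°

Level-ground range: R = v₀² sin(2θ)/g ⇒ sin 2θ = R g / v₀² = 89.6×9.81/33.5² = 0.7832.
2θ = arcsin(0.7832) = 51.55° or 180° − 51.55° = 128.45°.
So θ = 25.8° or θ = 64.2°.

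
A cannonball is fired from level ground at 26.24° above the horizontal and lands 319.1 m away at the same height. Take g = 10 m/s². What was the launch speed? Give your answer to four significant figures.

On level ground, R = v₀² sin(2θ) / g, so v₀ = √(R g / sin 2θ).
sin(2 × 26.24°) = 0.7931.
v₀ = √(319.1 × 10 / 0.7931) = √4023.5 = 63.43 m/s.

63.43 m/s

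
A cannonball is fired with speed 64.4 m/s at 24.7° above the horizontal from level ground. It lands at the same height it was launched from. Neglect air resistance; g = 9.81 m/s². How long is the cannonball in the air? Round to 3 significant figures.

5.49 s

Vertical component: v_y = 64.4 sin 24.7° = 26.91 m/s.
For a projectile landing at launch height, time of flight is t = 2 v_y / g = 2 × 26.91 / 9.81 = 5.49 s.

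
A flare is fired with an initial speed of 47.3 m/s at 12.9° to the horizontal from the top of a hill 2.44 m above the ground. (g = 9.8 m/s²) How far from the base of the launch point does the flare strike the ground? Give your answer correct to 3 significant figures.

Components: v_x = 47.3 cos 12.9° = 46.11 m/s, v_y = 47.3 sin 12.9° = 10.56 m/s.
Vertical: 0 = 2.44 + 10.56 t − ½(9.8) t² ⇒ 4.900 t² − 10.56 t − 2.44 = 0.
t = [10.56 + √(111.5 + 47.82)] / 9.800 = 2.366 s.
Horizontal: R = v_x · t = 46.11 × 2.366 = 109 m.

109 m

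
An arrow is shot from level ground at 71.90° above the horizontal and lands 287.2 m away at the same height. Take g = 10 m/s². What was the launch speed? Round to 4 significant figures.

On level ground, R = v₀² sin(2θ) / g, so v₀ = √(R g / sin 2θ).
sin(2 × 71.90°) = 0.5906.
v₀ = √(287.2 × 10 / 0.5906) = √4862.9 = 69.73 m/s.

69.73 m/s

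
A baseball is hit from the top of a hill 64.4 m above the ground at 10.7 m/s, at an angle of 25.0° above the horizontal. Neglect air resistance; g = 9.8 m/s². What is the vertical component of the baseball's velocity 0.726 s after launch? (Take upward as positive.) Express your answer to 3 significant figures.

-2.59 m/s

Initial vertical component: v_y0 = 10.7 sin 25.0° = 4.522 m/s.
v_y(t) = v_y0 − g t = 4.522 − 9.8 × 0.726 = -2.59 m/s.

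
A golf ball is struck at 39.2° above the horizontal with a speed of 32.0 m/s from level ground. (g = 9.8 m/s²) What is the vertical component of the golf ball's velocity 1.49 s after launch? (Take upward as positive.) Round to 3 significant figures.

Initial vertical component: v_y0 = 32.0 sin 39.2° = 20.22 m/s.
v_y(t) = v_y0 − g t = 20.22 − 9.8 × 1.49 = 5.62 m/s.

5.62 m/s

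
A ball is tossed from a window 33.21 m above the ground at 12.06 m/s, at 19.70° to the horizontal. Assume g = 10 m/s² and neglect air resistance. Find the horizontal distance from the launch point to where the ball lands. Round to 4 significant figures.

34.24 m

Components: v_x = 12.06 cos 19.70° = 11.354 m/s, v_y = 12.06 sin 19.70° = 4.0654 m/s.
Vertical: 0 = 33.21 + 4.0654 t − ½(10) t² ⇒ 5.000 t² − 4.0654 t − 33.21 = 0.
t = [4.0654 + √(16.527 + 664.20)] / 10.00 = 3.0156 s.
Horizontal: R = v_x · t = 11.354 × 3.0156 = 34.24 m.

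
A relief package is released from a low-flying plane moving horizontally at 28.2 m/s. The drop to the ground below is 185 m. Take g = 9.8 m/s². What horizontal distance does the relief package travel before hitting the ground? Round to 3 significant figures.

173 m

Initial vertical velocity is zero, so the fall time comes from h = ½ g t²: t = √(2 × 185 / 9.8) = 6.145 s.
Horizontal motion is uniform at 28.2 m/s, so x = 28.2 × 6.145 = 173 m.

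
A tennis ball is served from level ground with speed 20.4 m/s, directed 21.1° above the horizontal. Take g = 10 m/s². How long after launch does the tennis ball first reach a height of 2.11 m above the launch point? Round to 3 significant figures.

v_y0 = 20.4 sin 21.1° = 7.344 m/s.
Set y = v_y0 t − ½ g t² = 2.11: 5.000 t² − 7.344 t + 2.11 = 0.
t = [7.344 ± √(53.93 − 42.20)] / 10 = (7.344 ± 3.425) / 10, giving t = 0.392 s or t = 1.08 s.
The tennis ball is on the way up at the first time, so t = 0.392 s.

0.392 s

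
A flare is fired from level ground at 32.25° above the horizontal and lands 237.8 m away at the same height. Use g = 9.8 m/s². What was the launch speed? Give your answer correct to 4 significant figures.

On level ground, R = v₀² sin(2θ) / g, so v₀ = √(R g / sin 2θ).
sin(2 × 32.25°) = 0.9026.
v₀ = √(237.8 × 9.8 / 0.9026) = √2581.9 = 50.81 m/s.

50.81 m/s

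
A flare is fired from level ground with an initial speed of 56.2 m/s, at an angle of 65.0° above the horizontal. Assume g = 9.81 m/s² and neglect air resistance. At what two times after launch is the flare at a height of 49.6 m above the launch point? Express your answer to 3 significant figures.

1.09 s and 9.30 s

v_y0 = 56.2 sin 65.0° = 50.93 m/s.
Set y = v_y0 t − ½ g t² = 49.6: 4.905 t² − 50.93 t + 49.6 = 0.
t = [50.93 ± √(2594 − 973.2)] / 9.81 = (50.93 ± 40.26) / 9.81, giving t = 1.09 s or t = 9.30 s.
So the flare is at 49.6 m at t = 1.09 s (rising) and t = 9.30 s (falling).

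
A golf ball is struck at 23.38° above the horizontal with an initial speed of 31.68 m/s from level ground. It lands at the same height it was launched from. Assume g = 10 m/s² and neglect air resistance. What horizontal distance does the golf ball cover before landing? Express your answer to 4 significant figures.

Components: v_x = 31.68 cos 23.38° = 29.079 m/s, v_y = 31.68 sin 23.38° = 12.571 m/s.
Time of flight (same landing height): t = 2 v_y / g = 2 × 12.571 / 10 = 2.5142 s.
Range: R = v_x · t = 29.079 × 2.5142 = 73.11 m.

73.11 m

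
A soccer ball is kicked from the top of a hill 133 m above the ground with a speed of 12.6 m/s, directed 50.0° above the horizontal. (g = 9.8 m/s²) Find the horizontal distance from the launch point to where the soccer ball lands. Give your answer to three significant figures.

Components: v_x = 12.6 cos 50.0° = 8.099 m/s, v_y = 12.6 sin 50.0° = 9.652 m/s.
Vertical: 0 = 133 + 9.652 t − ½(9.8) t² ⇒ 4.900 t² − 9.652 t − 133 = 0.
t = [9.652 + √(93.16 + 2607)] / 9.800 = 6.287 s.
Horizontal: R = v_x · t = 8.099 × 6.287 = 50.9 m.

50.9 m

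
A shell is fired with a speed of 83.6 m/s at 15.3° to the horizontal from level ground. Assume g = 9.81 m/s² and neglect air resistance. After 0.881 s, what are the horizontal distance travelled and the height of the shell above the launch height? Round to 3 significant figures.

v_x = 83.6 cos 15.3° = 80.64 m/s; v_y0 = 83.6 sin 15.3° = 22.06 m/s.
x = v_x t = 80.64 × 0.881 = 71.0 m.
y = v_y0 t − ½ g t² = 22.06×0.881 − 4.905×0.881² = 15.6 m.

x = 71.0 m, y = 15.6 m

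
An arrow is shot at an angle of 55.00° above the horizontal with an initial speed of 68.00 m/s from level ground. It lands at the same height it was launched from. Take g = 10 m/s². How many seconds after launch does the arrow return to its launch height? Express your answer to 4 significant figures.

11.14 s

Vertical component: v_y = 68.00 sin 55.00° = 55.702 m/s.
For a projectile landing at launch height, time of flight is t = 2 v_y / g = 2 × 55.702 / 10 = 11.14 s.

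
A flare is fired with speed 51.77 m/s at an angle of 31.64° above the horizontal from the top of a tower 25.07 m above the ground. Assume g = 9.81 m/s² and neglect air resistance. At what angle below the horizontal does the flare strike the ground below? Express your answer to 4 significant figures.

v_x = 51.77 cos 31.64° = 44.075 m/s.
At impact |v_y| = √(v_y0² + 2 g h) = √(27.158² + 2×9.81×25.07) = 35.063 m/s.
Angle below horizontal = arctan(|v_y| / v_x) = arctan(35.063 / 44.075) = 38.50°.

38.50°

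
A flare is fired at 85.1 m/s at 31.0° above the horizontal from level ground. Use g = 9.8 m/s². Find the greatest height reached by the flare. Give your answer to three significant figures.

Vertical component of launch velocity: v_y = 85.1 sin 31.0° = 43.83 m/s.
At the highest point the vertical velocity is zero, so v_y² = 2 g h_max.
h_max = (43.83)² / (2 × 9.8) = 1921 / 19.60 = 98.0 m.

98.0 m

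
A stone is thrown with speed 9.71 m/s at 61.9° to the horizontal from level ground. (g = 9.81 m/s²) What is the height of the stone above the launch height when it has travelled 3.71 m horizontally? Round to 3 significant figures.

3.72 m

v_x = 9.71 cos 61.9° = 4.574 m/s, v_y0 = 9.71 sin 61.9° = 8.565 m/s.
Time to reach x = 3.71 m: t = x / v_x = 3.71 / 4.574 = 0.8111 s.
y = v_y0 t − ½ g t² = 8.565×0.8111 − 4.905×0.8111² = 3.72 m.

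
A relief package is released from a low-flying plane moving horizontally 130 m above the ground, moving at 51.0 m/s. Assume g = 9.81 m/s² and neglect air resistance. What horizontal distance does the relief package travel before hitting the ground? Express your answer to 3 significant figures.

263 m

Initial vertical velocity is zero, so the fall time comes from h = ½ g t²: t = √(2 × 130 / 9.81) = 5.148 s.
Horizontal motion is uniform at 51.0 m/s, so x = 51.0 × 5.148 = 263 m.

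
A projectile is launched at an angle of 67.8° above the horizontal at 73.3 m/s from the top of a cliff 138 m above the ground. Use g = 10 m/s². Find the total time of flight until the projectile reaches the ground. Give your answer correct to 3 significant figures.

15.4 s

Vertical component: v_y = 73.3 sin 67.8° = 67.87 m/s.
Taking up as positive with launch at y = 138 m, landing at y = 0: 0 = 138 + 67.87 t − ½(10) t².
Solving 5.000 t² − 67.87 t − 138 = 0 gives t = [67.87 + √(67.87² + 4·5.000·138)] / 10.00 = 15.4 s.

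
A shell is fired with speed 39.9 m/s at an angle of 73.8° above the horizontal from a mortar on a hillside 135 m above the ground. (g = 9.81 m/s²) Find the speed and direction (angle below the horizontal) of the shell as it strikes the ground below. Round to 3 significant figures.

v_x = 39.9 cos 73.8° = 11.13 m/s (constant).
|v_y| at impact = √((38.32)² + 2×9.81×135) = 64.16 m/s.
Speed = √(11.13² + 64.16²) = 65.1 m/s; angle = arctan(64.16/11.13) = 80.2° below horizontal.

65.1 m/s at 80.2° below the horizontal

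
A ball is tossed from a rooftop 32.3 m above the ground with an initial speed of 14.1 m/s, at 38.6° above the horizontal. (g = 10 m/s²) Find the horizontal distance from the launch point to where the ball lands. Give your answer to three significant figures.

Components: v_x = 14.1 cos 38.6° = 11.02 m/s, v_y = 14.1 sin 38.6° = 8.797 m/s.
Vertical: 0 = 32.3 + 8.797 t − ½(10) t² ⇒ 5.000 t² − 8.797 t − 32.3 = 0.
t = [8.797 + √(77.39 + 646.0)] / 10.00 = 3.569 s.
Horizontal: R = v_x · t = 11.02 × 3.569 = 39.3 m.

39.3 m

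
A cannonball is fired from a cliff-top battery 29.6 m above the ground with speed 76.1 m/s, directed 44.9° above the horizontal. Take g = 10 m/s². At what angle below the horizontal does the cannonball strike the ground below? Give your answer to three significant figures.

v_x = 76.1 cos 44.9° = 53.90 m/s.
At impact |v_y| = √(v_y0² + 2 g h) = √(53.72² + 2×10×29.6) = 58.97 m/s.
Angle below horizontal = arctan(|v_y| / v_x) = arctan(58.97 / 53.90) = 47.6°.

47.6°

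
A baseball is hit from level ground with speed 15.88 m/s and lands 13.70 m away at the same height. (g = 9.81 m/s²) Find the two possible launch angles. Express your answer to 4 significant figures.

Level-ground range: R = v₀² sin(2θ)/g ⇒ sin 2θ = R g / v₀² = 13.70×9.81/15.88² = 0.5330.
2θ = arcsin(0.5330) = 32.208° or 180° − 32.208° = 147.792°.
So θ = 16.10° or θ = 73.90°.

16.10° and 73.90°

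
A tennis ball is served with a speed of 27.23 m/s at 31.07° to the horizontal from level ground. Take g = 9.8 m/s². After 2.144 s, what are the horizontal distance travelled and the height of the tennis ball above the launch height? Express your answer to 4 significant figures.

v_x = 27.23 cos 31.07° = 23.324 m/s; v_y0 = 27.23 sin 31.07° = 14.053 m/s.
x = v_x t = 23.324 × 2.144 = 50.01 m.
y = v_y0 t − ½ g t² = 14.053×2.144 − 4.900×2.144² = 7.606 m.

x = 50.01 m, y = 7.606 m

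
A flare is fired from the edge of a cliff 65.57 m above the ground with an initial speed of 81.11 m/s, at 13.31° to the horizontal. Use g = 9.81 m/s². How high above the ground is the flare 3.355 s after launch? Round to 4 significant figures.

73.01 m

v_y0 = 81.11 sin 13.31° = 18.673 m/s.
y(t) = 65.57 + v_y0 t − ½ g t² = 65.57 + 18.673×3.355 − ½×9.81×3.355² = 73.01 m.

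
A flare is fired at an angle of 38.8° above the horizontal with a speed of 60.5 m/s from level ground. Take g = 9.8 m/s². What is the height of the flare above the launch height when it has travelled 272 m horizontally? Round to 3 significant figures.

v_x = 60.5 cos 38.8° = 47.15 m/s, v_y0 = 60.5 sin 38.8° = 37.91 m/s.
Time to reach x = 272 m: t = x / v_x = 272 / 47.15 = 5.769 s.
y = v_y0 t − ½ g t² = 37.91×5.769 − 4.900×5.769² = 55.6 m.

55.6 m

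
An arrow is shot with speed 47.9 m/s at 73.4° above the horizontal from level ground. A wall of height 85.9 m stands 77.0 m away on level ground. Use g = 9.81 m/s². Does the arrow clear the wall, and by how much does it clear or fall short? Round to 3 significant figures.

v_x = 47.9 cos 73.4° = 13.68 m/s; v_y0 = 47.9 sin 73.4° = 45.90 m/s.
Time to reach the wall: t = 77.0 / 13.68 = 5.629 s.
Height at that point: y = 45.90×5.629 − 4.905×5.629² = 103.0 m.
That is 103.0 − 85.9 = 17.1 m above the top of the wall, so the arrow clears it.

Yes — it clears the wall by 17.1 m.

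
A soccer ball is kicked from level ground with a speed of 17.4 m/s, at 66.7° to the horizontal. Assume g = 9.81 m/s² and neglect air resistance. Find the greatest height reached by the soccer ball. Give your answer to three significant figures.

13.0 m

Vertical component of launch velocity: v_y = 17.4 sin 66.7° = 15.98 m/s.
At the highest point the vertical velocity is zero, so v_y² = 2 g h_max.
h_max = (15.98)² / (2 × 9.81) = 255.4 / 19.62 = 13.0 m.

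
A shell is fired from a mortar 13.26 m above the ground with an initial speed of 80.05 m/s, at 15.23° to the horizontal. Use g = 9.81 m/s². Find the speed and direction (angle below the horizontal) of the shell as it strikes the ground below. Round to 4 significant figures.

v_x = 80.05 cos 15.23° = 77.239 m/s (constant).
|v_y| at impact = √((21.029)² + 2×9.81×13.26) = 26.502 m/s.
Speed = √(77.239² + 26.502²) = 81.66 m/s; angle = arctan(26.502/77.239) = 18.94° below horizontal.

81.66 m/s at 18.94° below the horizontal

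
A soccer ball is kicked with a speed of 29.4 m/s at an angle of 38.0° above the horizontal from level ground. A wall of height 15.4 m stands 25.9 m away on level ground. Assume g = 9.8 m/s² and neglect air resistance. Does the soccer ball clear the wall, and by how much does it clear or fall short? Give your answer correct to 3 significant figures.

v_x = 29.4 cos 38.0° = 23.17 m/s; v_y0 = 29.4 sin 38.0° = 18.10 m/s.
Time to reach the wall: t = 25.9 / 23.17 = 1.118 s.
Height at that point: y = 18.10×1.118 − 4.900×1.118² = 14.11 m.
That is 15.4 − 14.11 = 1.29 m below the top of the wall, so the soccer ball does not clear it.

No — it falls 1.29 m short of clearing the wall.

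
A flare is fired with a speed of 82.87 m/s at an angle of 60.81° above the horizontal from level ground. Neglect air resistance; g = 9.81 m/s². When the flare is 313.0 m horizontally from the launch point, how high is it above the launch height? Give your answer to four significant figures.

v_x = 82.87 cos 60.81° = 40.416 m/s, v_y0 = 82.87 sin 60.81° = 72.346 m/s.
Time to reach x = 313.0 m: t = x / v_x = 313.0 / 40.416 = 7.7445 s.
y = v_y0 t − ½ g t² = 72.346×7.7445 − 4.905×7.7445² = 266.1 m.

266.1 m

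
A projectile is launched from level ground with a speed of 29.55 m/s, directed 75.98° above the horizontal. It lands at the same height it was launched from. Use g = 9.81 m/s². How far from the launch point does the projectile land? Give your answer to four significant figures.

41.84 m

Components: v_x = 29.55 cos 75.98° = 7.1588 m/s, v_y = 29.55 sin 75.98° = 28.670 m/s.
Time of flight (same landing height): t = 2 v_y / g = 2 × 28.670 / 9.81 = 5.8451 s.
Range: R = v_x · t = 7.1588 × 5.8451 = 41.84 m.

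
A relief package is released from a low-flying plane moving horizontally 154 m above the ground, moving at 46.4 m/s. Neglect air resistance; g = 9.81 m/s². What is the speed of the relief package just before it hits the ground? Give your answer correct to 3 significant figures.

71.9 m/s

Fall time: t = √(2 × 154 / 9.81) = 5.603 s.
At impact: v_x = 46.4 m/s (unchanged), v_y = g t = 9.81 × 5.603 = 54.97 m/s.
Speed = √(v_x² + v_y²) = √(2153 + 3022) = 71.9 m/s.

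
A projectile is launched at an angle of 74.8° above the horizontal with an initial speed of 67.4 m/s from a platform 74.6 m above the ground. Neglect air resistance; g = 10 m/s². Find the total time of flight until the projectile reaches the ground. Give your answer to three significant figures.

14.1 s

Vertical component: v_y = 67.4 sin 74.8° = 65.04 m/s.
Taking up as positive with launch at y = 74.6 m, landing at y = 0: 0 = 74.6 + 65.04 t − ½(10) t².
Solving 5.000 t² − 65.04 t − 74.6 = 0 gives t = [65.04 + √(65.04² + 4·5.000·74.6)] / 10.00 = 14.1 s.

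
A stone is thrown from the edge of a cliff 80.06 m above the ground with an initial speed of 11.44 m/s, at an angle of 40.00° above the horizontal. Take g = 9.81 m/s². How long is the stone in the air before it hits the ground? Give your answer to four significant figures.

Vertical component: v_y = 11.44 sin 40.00° = 7.3535 m/s.
Taking up as positive with launch at y = 80.06 m, landing at y = 0: 0 = 80.06 + 7.3535 t − ½(9.81) t².
Solving 4.905 t² − 7.3535 t − 80.06 = 0 gives t = [7.3535 + √(7.3535² + 4·4.905·80.06)] / 9.810 = 4.859 s.

4.859 s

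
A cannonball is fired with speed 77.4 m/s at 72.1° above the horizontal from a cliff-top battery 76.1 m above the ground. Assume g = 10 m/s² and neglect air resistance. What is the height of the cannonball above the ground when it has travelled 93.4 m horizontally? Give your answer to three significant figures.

288 m

v_x = 77.4 cos 72.1° = 23.79 m/s, v_y0 = 77.4 sin 72.1° = 73.65 m/s.
Time to reach x = 93.4 m: t = x / v_x = 93.4 / 23.79 = 3.926 s.
y = 76.1 + v_y0 t − ½ g t² = 76.1 + 73.65×3.926 − 5.000×3.926² = 288 m.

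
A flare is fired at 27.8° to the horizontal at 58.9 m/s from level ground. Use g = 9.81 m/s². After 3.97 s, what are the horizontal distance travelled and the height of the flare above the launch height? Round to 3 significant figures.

x = 207 m, y = 31.7 m

v_x = 58.9 cos 27.8° = 52.10 m/s; v_y0 = 58.9 sin 27.8° = 27.47 m/s.
x = v_x t = 52.10 × 3.97 = 207 m.
y = v_y0 t − ½ g t² = 27.47×3.97 − 4.905×3.97² = 31.7 m.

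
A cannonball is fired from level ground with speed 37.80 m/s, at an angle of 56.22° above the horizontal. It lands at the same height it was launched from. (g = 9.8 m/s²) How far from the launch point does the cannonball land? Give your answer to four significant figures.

134.8 m

For level ground, R = v₀² sin(2θ) / g.
sin(2 × 56.22°) = sin 112.44° = 0.9243.
R = (37.80)² × 0.9243 / 9.8 = 134.8 m.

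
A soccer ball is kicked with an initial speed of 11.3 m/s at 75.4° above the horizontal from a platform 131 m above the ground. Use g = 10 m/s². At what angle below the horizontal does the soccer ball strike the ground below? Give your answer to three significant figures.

v_x = 11.3 cos 75.4° = 2.848 m/s.
At impact |v_y| = √(v_y0² + 2 g h) = √(10.94² + 2×10×131) = 52.34 m/s.
Angle below horizontal = arctan(|v_y| / v_x) = arctan(52.34 / 2.848) = 86.9°.

86.9°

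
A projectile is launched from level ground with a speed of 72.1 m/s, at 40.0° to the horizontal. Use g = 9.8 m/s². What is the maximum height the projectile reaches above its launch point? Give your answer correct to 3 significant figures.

110 m

Vertical component of launch velocity: v_y = 72.1 sin 40.0° = 46.34 m/s.
At the highest point the vertical velocity is zero, so v_y² = 2 g h_max.
h_max = (46.34)² / (2 × 9.8) = 2147 / 19.60 = 110 m.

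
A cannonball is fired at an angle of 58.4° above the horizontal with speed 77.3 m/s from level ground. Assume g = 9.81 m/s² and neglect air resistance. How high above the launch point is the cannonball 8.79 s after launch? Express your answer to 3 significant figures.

v_y0 = 77.3 sin 58.4° = 65.84 m/s.
y(t) = v_y0 t − ½ g t² = 65.84×8.79 − 4.905×8.79² = 200 m.

200 m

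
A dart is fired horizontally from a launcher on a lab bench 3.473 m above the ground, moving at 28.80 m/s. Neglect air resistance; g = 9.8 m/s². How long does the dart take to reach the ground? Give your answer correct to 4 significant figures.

0.8419 s

The horizontal speed doesn't affect the fall. With v_y0 = 0, h = ½ g t².
t = √(2 × 3.473 / 9.8) = √0.70878 = 0.8419 s.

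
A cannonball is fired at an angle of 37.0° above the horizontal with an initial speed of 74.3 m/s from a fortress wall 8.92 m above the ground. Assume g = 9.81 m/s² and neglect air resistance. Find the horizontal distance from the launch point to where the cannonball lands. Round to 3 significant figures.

Components: v_x = 74.3 cos 37.0° = 59.34 m/s, v_y = 74.3 sin 37.0° = 44.71 m/s.
Vertical: 0 = 8.92 + 44.71 t − ½(9.81) t² ⇒ 4.905 t² − 44.71 t − 8.92 = 0.
t = [44.71 + √(1999 + 175.0)] / 9.810 = 9.311 s.
Horizontal: R = v_x · t = 59.34 × 9.311 = 553 m.

553 m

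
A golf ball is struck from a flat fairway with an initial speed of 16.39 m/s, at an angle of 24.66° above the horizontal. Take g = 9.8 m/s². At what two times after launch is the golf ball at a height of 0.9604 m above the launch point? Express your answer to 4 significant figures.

v_y0 = 16.39 sin 24.66° = 6.8384 m/s.
Set y = v_y0 t − ½ g t² = 0.9604: 4.900 t² − 6.8384 t + 0.9604 = 0.
t = [6.8384 ± √(46.764 − 18.824)] / 9.8 = (6.8384 ± 5.2858) / 9.8, giving t = 0.1584 s or t = 1.237 s.
So the golf ball is at 0.9604 m at t = 0.1584 s (rising) and t = 1.237 s (falling).

0.1584 s and 1.237 s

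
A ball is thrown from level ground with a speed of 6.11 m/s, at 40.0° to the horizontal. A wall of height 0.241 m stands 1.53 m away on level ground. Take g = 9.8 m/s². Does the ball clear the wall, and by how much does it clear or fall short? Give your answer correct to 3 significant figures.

v_x = 6.11 cos 40.0° = 4.681 m/s; v_y0 = 6.11 sin 40.0° = 3.927 m/s.
Time to reach the wall: t = 1.53 / 4.681 = 0.3269 s.
Height at that point: y = 3.927×0.3269 − 4.900×0.3269² = 0.7601 m.
That is 0.7601 − 0.241 = 0.519 m above the top of the wall, so the ball clears it.

Yes — it clears the wall by 0.519 m.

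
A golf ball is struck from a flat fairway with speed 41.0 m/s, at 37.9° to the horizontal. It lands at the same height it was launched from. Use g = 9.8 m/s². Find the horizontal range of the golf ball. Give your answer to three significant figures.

For level ground, R = v₀² sin(2θ) / g.
sin(2 × 37.9°) = sin 75.80° = 0.9694.
R = (41.0)² × 0.9694 / 9.8 = 166 m.

166 m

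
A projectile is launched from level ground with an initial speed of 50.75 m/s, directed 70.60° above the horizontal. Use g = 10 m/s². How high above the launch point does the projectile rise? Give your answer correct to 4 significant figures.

114.6 m

Vertical component of launch velocity: v_y = 50.75 sin 70.60° = 47.869 m/s.
At the highest point the vertical velocity is zero, so v_y² = 2 g h_max.
h_max = (47.869)² / (2 × 10) = 2291.4 / 20.00 = 114.6 m.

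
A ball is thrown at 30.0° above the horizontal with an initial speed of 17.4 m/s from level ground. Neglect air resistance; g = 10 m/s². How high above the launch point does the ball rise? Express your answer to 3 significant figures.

3.78 m

Vertical component of launch velocity: v_y = 17.4 sin 30.0° = 8.700 m/s.
At the highest point the vertical velocity is zero, so v_y² = 2 g h_max.
h_max = (8.700)² / (2 × 10) = 75.69 / 20.00 = 3.78 m.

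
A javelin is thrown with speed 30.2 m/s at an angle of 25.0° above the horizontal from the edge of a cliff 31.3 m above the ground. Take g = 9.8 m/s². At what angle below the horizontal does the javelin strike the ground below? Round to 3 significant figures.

v_x = 30.2 cos 25.0° = 27.37 m/s.
At impact |v_y| = √(v_y0² + 2 g h) = √(12.76² + 2×9.8×31.3) = 27.86 m/s.
Angle below horizontal = arctan(|v_y| / v_x) = arctan(27.86 / 27.37) = 45.5°.

45.5°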